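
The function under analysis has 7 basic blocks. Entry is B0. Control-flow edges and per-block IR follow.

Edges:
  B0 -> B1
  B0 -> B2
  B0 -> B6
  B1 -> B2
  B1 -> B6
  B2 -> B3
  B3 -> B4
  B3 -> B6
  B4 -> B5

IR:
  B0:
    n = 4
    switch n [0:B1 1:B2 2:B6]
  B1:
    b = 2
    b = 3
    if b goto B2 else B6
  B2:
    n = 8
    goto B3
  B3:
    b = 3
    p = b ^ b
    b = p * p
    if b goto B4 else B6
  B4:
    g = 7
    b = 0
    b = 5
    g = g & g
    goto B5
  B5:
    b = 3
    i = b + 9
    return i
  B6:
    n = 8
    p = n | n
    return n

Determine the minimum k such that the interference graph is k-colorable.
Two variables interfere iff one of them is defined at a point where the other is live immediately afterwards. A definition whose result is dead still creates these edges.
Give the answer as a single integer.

Answer: 2

Working:
Block summaries:
  B0 def {n} use ∅
  B1 def {b} use ∅
  B2 def {n} use ∅
  B3 def {b,p} use ∅
  B4 def {b,g} use ∅
  B5 def {b,i} use ∅
  B6 def {n,p} use ∅

Backward fixpoint:
  live B0: ∅→∅
  live B1: ∅→∅
  live B2: ∅→∅
  live B3: ∅→∅
  live B4: ∅→∅
  live B5: ∅→∅
  live B6: ∅→∅

Interference:
  b — {g}
  g — {b}
  i — ∅
  n — {p}
  p — {n}

Colouring:
  lower bound: {b,g} mutually conflict ⇒ χ ≥ 2
  2-colouring: c0={b,i,n}  c1={g,p}
  χ = 2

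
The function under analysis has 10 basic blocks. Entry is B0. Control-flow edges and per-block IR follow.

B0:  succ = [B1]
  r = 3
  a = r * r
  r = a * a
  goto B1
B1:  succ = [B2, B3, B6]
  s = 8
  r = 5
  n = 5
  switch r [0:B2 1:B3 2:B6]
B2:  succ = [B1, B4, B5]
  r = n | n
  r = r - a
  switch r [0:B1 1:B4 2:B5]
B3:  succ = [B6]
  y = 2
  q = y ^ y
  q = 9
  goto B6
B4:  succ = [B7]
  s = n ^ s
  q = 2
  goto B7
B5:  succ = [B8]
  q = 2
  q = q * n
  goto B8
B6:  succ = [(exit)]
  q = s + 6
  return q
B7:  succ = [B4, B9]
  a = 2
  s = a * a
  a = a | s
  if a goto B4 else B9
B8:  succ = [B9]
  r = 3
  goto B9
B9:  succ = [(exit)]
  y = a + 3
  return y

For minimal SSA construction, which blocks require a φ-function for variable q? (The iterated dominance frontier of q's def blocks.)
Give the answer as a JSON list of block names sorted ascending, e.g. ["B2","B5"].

Answer: ["B4", "B6", "B9"]

Analysis:
idom tree: B1←B0 B2←B1 B3←B1 B4←B2 B5←B2 B6←B1 B7←B4 B8←B5 B9←B2
Join-block Dom:
  B1: preds {B0,B2}: {B0} ∩ {B0,B1,B2} = {B0}; idom=B0
  B4: preds {B2,B7}: {B0,B1,B2} ∩ {B0,B1,B2,B4,B7} = {B0,B1,B2}; idom=B2
  B6: preds {B1,B3}: {B0,B1} ∩ {B0,B1,B3} = {B0,B1}; idom=B1
  B9: preds {B7,B8}: {B0,B1,B2,B4,B7} ∩ {B0,B1,B2,B5,B8} = {B0,B1,B2}; idom=B2

DF walk-up:
  B1←B0: walk · to B0
  B1←B2: walk B2→B1 to B0
  B4←B2: walk · to B2
  B4←B7: walk B7→B4 to B2
  B6←B1: walk · to B1
  B6←B3: walk B3 to B1
  B9←B7: walk B7→B4 to B2
  B9←B8: walk B8→B5 to B2
  B0 → ∅
  B1 → {B1}
  B2 → {B1}
  B3 → {B6}
  B4 → {B4,B9}
  B5 → {B9}
  B6 → ∅
  B7 → {B4,B9}
  B8 → {B9}
  B9 → ∅

φ for q: defs {B3,B4,B5,B6}
  DF⁺ = {B4,B6,B9}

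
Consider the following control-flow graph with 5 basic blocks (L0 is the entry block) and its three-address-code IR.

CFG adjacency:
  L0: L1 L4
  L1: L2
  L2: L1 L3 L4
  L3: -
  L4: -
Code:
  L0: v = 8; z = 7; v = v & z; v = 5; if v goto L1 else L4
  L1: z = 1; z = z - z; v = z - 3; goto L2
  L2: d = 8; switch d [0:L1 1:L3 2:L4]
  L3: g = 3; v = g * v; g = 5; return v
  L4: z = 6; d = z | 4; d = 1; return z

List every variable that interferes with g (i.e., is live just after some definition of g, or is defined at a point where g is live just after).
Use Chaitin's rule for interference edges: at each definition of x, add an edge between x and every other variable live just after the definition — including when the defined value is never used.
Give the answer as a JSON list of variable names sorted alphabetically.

def/use:
  L0 def {v,z} use ∅
  L1 def {v,z} use ∅
  L2 def {d} use ∅
  L3 def {g,v} use {v}
  L4 def {d,z} use ∅

Liveness:
  L0: in=∅ out=∅
  L1: in=∅ out={v}
  L2: in={v} out={v}
  L3: in={v} out=∅
  L4: in=∅ out=∅

Conflict graph:
  d↔{v,z}
  g↔{v}
  v↔{d,g,z}
  z↔{d,v}

N(g) = ["v"]

Answer: ["v"]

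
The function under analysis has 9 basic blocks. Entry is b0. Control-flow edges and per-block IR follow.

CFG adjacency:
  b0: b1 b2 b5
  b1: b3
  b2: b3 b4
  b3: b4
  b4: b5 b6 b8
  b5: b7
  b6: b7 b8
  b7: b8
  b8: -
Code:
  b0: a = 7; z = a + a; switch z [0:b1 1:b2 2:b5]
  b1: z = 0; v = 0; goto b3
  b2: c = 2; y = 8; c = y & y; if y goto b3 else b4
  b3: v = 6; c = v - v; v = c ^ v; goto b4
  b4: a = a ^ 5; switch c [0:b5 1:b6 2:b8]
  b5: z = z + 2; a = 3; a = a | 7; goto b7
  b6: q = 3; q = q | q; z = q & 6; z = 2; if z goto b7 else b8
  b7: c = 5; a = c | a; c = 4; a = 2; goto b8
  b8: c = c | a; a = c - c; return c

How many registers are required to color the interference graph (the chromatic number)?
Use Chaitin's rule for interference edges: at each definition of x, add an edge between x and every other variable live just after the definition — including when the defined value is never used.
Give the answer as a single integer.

Answer: 4

Analysis:
Block summaries:
  b0: {a,z} / ∅
  b1: {v,z} / ∅
  b2: {c,y} / ∅
  b3: {c,v} / ∅
  b4: {a} / {a,c}
  b5: {a,z} / {z}
  b6: {q,z} / ∅
  b7: {a,c} / {a}
  b8: {a,c} / {a,c}

Live sets:
  b0 li=∅ lo={a,z}
  b1 li={a} lo={a,z}
  b2 li={a,z} lo={a,c,z}
  b3 li={a,z} lo={a,c,z}
  b4 li={a,c,z} lo={a,c,z}
  b5 li={z} lo={a}
  b6 li={a,c} lo={a,c}
  b7 li={a} lo={a,c}
  b8 li={a,c} lo=∅

Interfere edges:
  a: {c,q,v,y,z}
  c: {a,q,v,y,z}
  q: {a,c}
  v: {a,c,z}
  y: {a,c,z}
  z: {a,c,v,y}

Chromatic number:
  lower bound: {a,c,v,z} mutually conflict ⇒ χ ≥ 4
  4-colouring: c0={a}  c1={c}  c2={q,z}  c3={v,y}
  χ = 4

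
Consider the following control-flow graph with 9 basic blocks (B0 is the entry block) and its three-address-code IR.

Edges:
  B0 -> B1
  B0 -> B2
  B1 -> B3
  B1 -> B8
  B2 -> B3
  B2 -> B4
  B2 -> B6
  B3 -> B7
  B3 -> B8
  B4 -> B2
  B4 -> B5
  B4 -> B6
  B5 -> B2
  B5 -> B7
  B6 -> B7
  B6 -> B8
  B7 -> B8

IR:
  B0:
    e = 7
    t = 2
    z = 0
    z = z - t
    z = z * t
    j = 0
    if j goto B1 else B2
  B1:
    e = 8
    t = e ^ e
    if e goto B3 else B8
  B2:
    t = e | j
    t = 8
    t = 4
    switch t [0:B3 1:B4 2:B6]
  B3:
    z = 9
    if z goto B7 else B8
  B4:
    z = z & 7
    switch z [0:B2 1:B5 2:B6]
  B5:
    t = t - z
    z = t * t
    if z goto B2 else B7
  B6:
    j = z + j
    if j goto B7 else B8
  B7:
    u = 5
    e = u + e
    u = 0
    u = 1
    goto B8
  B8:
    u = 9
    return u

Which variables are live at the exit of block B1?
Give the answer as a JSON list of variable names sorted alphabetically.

Answer: ["e"]

Working:
Block summaries:
  B0 def {e,j,t,z} use ∅
  B1 def {e,t} use ∅
  B2 def {t} use {e,j}
  B3 def {z} use ∅
  B4 def {z} use {z}
  B5 def {t,z} use {t,z}
  B6 def {j} use {j,z}
  B7 def {e,u} use {e}
  B8 def {u} use ∅

Liveness:
  live B0: ∅→{e,j,z}
  live B1: ∅→{e}
  live B2: {e,j,z}→{e,j,t,z}
  live B3: {e}→{e}
  live B4: {e,j,t,z}→{e,j,t,z}
  live B5: {e,j,t,z}→{e,j,z}
  live B6: {e,j,z}→{e}
  live B7: {e}→∅
  live B8: ∅→∅

live-out(B1) = ["e"]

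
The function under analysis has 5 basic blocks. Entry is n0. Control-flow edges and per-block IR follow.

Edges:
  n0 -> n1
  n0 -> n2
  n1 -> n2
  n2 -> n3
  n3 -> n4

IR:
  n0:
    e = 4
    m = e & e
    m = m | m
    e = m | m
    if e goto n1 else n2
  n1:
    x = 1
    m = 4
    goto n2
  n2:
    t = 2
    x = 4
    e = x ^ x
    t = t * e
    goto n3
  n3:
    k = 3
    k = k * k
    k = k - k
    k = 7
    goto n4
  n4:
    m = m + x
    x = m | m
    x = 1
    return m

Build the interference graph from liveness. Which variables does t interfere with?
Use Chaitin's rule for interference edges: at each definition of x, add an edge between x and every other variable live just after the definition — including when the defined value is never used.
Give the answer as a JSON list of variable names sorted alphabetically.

Per-block:
  n0 def {e,m} use ∅
  n1 def {m,x} use ∅
  n2 def {e,t,x} use ∅
  n3 def {k} use ∅
  n4 def {m,x} use {m,x}

Liveness:
  n0: in=∅ out={m}
  n1: in=∅ out={m}
  n2: in={m} out={m,x}
  n3: in={m,x} out={m,x}
  n4: in={m,x} out=∅

Conflict graph:
  e: {m,t,x}
  k: {m,x}
  m: {e,k,t,x}
  t: {e,m,x}
  x: {e,k,m,t}

N(t) = ["e", "m", "x"]

Answer: ["e", "m", "x"]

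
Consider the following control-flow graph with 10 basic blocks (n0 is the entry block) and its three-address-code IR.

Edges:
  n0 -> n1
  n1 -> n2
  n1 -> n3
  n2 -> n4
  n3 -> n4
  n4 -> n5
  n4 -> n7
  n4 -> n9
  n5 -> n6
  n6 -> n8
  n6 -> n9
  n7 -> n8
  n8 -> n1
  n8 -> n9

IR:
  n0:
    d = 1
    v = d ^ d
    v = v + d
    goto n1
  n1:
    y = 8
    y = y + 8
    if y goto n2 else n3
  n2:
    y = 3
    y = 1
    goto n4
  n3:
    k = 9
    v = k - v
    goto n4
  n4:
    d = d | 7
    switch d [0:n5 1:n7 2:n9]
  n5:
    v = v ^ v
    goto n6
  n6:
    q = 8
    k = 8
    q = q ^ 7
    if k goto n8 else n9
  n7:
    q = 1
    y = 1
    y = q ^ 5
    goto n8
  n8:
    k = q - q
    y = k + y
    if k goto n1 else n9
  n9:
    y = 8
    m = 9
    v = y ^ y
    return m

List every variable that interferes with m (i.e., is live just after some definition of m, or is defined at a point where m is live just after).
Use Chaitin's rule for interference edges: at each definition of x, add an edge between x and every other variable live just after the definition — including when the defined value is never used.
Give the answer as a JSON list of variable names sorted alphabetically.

Per-block:
  n0: def={d,v} ue=∅
  n1: def={y} ue=∅
  n2: def={y} ue=∅
  n3: def={k,v} ue={v}
  n4: def={d} ue={d}
  n5: def={v} ue={v}
  n6: def={k,q} ue=∅
  n7: def={q,y} ue=∅
  n8: def={k,y} ue={q,y}
  n9: def={m,v,y} ue=∅

Liveness:
  live n0: ∅→{d,v}
  live n1: {d,v}→{d,v,y}
  live n2: {d,v}→{d,v,y}
  live n3: {d,v,y}→{d,v,y}
  live n4: {d,v,y}→{d,v,y}
  live n5: {d,v,y}→{d,v,y}
  live n6: {d,v,y}→{d,q,v,y}
  live n7: {d,v}→{d,q,v,y}
  live n8: {d,q,v,y}→{d,v}
  live n9: ∅→∅

Interfere edges:
  d: {k,q,v,y}
  k: {d,q,v,y}
  m: {v,y}
  q: {d,k,v,y}
  v: {d,k,m,q,y}
  y: {d,k,m,q,v}

N(m) = ["v", "y"]

Answer: ["v", "y"]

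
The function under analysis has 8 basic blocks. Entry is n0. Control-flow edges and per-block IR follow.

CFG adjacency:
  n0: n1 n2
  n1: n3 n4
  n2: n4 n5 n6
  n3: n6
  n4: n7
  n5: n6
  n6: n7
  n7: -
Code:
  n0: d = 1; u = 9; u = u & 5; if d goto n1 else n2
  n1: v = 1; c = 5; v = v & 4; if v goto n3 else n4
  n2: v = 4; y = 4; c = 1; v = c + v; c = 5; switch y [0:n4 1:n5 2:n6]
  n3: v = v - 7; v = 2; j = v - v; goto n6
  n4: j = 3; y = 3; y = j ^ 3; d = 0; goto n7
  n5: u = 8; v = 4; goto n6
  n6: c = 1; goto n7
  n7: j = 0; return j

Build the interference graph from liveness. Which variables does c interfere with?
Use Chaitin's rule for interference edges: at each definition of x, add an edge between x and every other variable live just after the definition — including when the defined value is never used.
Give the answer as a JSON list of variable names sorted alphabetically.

Block summaries:
  n0: def={d,u} ue=∅
  n1: def={c,v} ue=∅
  n2: def={c,v,y} ue=∅
  n3: def={j,v} ue={v}
  n4: def={d,j,y} ue=∅
  n5: def={u,v} ue=∅
  n6: def={c} ue=∅
  n7: def={j} ue=∅

Live sets:
  live n0: ∅→∅
  live n1: ∅→{v}
  live n2: ∅→∅
  live n3: {v}→∅
  live n4: ∅→∅
  live n5: ∅→∅
  live n6: ∅→∅
  live n7: ∅→∅

Interfere edges:
  c — {v,y}
  d — {u}
  j — {y}
  u — {d}
  v — {c,y}
  y — {c,j,v}

N(c) = ["v", "y"]

Answer: ["v", "y"]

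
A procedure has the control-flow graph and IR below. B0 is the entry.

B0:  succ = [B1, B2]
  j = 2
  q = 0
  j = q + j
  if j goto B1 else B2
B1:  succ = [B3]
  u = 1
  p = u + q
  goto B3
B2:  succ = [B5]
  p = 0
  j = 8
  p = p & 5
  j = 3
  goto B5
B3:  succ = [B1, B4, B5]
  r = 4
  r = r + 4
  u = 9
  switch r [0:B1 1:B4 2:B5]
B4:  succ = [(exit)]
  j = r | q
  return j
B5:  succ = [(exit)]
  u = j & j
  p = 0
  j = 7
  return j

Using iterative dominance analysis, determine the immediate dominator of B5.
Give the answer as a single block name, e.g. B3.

idom tree: B1←B0 B2←B0 B3←B1 B4←B3 B5←B0
Dom∩ at merges:
  B1: preds {B0,B3}: {B0} ∩ {B0,B1,B3} = {B0}; idom=B0
  B5: preds {B2,B3}: {B0,B2} ∩ {B0,B1,B3} = {B0}; idom=B0

idom(B5) = B0

Answer: B0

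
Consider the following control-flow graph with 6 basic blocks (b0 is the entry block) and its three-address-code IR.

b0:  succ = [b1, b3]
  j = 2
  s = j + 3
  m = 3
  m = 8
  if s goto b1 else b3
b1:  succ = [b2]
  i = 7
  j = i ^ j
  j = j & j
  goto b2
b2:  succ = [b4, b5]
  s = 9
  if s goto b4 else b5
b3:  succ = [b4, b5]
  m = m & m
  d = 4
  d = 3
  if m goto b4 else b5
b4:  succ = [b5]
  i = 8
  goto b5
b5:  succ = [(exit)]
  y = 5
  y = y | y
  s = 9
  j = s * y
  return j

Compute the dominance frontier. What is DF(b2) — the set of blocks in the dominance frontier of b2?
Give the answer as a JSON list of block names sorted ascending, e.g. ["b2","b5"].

idom tree: b1←b0 b2←b1 b3←b0 b4←b0 b5←b0
Dom∩ at merges:
  b4: preds {b2,b3}: {b0,b1,b2} ∩ {b0,b3} = {b0}; idom=b0
  b5: preds {b2,b3,b4}: {b0,b1,b2} ∩ {b0,b3} ∩ {b0,b4} = {b0}; idom=b0

DF derivation:
  join b4 pred b2: b2→b1 stop@b0
  join b4 pred b3: b3 stop@b0
  join b5 pred b2: b2→b1 stop@b0
  join b5 pred b3: b3 stop@b0
  join b5 pred b4: b4 stop@b0
  b0: DF=∅
  b1: DF={b4,b5}
  b2: DF={b4,b5}
  b3: DF={b4,b5}
  b4: DF={b5}
  b5: DF=∅

DF(b2) = ["b4", "b5"]

Answer: ["b4", "b5"]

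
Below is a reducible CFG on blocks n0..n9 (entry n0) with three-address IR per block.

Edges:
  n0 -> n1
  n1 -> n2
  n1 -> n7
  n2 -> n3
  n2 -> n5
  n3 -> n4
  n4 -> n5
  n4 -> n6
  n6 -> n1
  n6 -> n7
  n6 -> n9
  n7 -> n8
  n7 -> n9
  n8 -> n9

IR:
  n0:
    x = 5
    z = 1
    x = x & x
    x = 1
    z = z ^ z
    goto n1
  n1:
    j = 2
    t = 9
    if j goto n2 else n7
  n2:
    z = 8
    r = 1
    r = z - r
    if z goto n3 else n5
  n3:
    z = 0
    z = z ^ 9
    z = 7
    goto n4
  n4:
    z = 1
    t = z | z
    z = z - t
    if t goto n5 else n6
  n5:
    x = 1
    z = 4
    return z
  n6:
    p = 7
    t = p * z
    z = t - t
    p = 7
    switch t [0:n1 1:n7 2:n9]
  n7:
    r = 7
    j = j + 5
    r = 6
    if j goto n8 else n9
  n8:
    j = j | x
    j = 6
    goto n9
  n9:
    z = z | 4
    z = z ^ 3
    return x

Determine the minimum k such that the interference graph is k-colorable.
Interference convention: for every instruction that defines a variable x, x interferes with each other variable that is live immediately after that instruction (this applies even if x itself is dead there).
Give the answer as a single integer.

Answer: 5

Derivation:
Block summaries:
  n0: {x,z} / ∅
  n1: {j,t} / ∅
  n2: {r,z} / ∅
  n3: {z} / ∅
  n4: {t,z} / ∅
  n5: {x,z} / ∅
  n6: {p,t,z} / {z}
  n7: {j,r} / {j}
  n8: {j} / {j,x}
  n9: {z} / {x,z}

Liveness:
  n0 li=∅ lo={x,z}
  n1 li={x,z} lo={j,x,z}
  n2 li={j,x} lo={j,x}
  n3 li={j,x} lo={j,x}
  n4 li={j,x} lo={j,x,z}
  n5 li=∅ lo=∅
  n6 li={j,x,z} lo={j,x,z}
  n7 li={j,x,z} lo={j,x,z}
  n8 li={j,x,z} lo={x,z}
  n9 li={x,z} lo=∅

Interference:
  j — {p,r,t,x,z}
  p — {j,t,x,z}
  r — {j,x,z}
  t — {j,p,x,z}
  x — {j,p,r,t,z}
  z — {j,p,r,t,x}

Chromatic number:
  {j,p,t,x,z} pairwise interfere (5-clique) ⇒ χ ≥ 5
  5-colouring: c0={j}  c1={x}  c2={z}  c3={p,r}  c4={t}
  χ = 5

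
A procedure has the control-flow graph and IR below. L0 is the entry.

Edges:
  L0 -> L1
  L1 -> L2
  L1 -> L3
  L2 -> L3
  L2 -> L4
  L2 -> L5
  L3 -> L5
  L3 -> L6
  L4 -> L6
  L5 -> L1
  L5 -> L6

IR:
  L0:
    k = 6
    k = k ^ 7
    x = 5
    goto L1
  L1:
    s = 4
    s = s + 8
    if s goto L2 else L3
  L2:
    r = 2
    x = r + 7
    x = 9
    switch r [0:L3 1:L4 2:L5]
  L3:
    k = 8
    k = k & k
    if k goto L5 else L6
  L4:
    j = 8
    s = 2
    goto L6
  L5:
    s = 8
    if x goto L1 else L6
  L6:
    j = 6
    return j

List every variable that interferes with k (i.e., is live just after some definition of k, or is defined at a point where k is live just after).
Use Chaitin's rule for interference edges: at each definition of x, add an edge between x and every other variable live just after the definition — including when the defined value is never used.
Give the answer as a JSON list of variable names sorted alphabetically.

Per-block:
  L0: def={k,x} ue=∅
  L1: def={s} ue=∅
  L2: def={r,x} ue=∅
  L3: def={k} ue=∅
  L4: def={j,s} ue=∅
  L5: def={s} ue={x}
  L6: def={j} ue=∅

Live sets:
  L0 li=∅ lo={x}
  L1 li={x} lo={x}
  L2 li=∅ lo={x}
  L3 li={x} lo={x}
  L4 li=∅ lo=∅
  L5 li={x} lo={x}
  L6 li=∅ lo=∅

Interference:
  j↔∅
  k↔{x}
  r↔{x}
  s↔{x}
  x↔{k,r,s}

N(k) = ["x"]

Answer: ["x"]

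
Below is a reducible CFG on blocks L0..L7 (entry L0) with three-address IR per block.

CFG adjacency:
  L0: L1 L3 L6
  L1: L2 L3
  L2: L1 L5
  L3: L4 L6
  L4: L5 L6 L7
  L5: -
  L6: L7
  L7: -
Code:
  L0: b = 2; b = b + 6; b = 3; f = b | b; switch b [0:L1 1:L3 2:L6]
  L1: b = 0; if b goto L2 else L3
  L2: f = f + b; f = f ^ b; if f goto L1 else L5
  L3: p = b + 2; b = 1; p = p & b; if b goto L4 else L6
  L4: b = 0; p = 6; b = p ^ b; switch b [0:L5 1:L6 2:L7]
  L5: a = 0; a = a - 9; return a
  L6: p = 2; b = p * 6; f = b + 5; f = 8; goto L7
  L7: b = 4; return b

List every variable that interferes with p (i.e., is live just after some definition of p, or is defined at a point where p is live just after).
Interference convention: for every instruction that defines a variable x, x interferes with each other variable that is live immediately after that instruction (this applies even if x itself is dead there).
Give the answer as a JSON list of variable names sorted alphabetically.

Answer: ["b"]

Derivation:
Per-block:
  L0: def={b,f} ue=∅
  L1: def={b} ue=∅
  L2: def={f} ue={b,f}
  L3: def={b,p} ue={b}
  L4: def={b,p} ue=∅
  L5: def={a} ue=∅
  L6: def={b,f,p} ue=∅
  L7: def={b} ue=∅

Liveness:
  L0 li=∅ lo={b,f}
  L1 li={f} lo={b,f}
  L2 li={b,f} lo={f}
  L3 li={b} lo=∅
  L4 li=∅ lo=∅
  L5 li=∅ lo=∅
  L6 li=∅ lo=∅
  L7 li=∅ lo=∅

Conflict graph:
  a↔∅
  b↔{f,p}
  f↔{b}
  p↔{b}

N(p) = ["b"]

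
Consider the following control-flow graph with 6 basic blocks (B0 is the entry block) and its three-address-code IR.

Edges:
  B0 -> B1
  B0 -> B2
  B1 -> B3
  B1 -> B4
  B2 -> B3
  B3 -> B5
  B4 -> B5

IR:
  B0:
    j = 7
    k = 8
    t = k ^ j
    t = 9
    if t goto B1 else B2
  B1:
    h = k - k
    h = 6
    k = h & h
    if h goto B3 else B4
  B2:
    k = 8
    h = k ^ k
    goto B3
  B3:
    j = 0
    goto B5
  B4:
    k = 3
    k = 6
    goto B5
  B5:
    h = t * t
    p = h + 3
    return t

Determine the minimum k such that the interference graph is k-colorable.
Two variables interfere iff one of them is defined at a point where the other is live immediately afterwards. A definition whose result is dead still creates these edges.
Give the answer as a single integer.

Answer: 3

Working:
Block summaries:
  B0: def={j,k,t} ue=∅
  B1: def={h,k} ue={k}
  B2: def={h,k} ue=∅
  B3: def={j} ue=∅
  B4: def={k} ue=∅
  B5: def={h,p} ue={t}

Liveness:
  live B0: ∅→{k,t}
  live B1: {k,t}→{t}
  live B2: {t}→{t}
  live B3: {t}→{t}
  live B4: {t}→{t}
  live B5: {t}→∅

Conflict graph:
  h — {k,t}
  j — {k,t}
  k — {h,j,t}
  p — {t}
  t — {h,j,k,p}

Colouring:
  lower bound: {h,k,t} mutually conflict ⇒ χ ≥ 3
  3-colouring: r0={t}  r1={k,p}  r2={h,j}
  χ = 3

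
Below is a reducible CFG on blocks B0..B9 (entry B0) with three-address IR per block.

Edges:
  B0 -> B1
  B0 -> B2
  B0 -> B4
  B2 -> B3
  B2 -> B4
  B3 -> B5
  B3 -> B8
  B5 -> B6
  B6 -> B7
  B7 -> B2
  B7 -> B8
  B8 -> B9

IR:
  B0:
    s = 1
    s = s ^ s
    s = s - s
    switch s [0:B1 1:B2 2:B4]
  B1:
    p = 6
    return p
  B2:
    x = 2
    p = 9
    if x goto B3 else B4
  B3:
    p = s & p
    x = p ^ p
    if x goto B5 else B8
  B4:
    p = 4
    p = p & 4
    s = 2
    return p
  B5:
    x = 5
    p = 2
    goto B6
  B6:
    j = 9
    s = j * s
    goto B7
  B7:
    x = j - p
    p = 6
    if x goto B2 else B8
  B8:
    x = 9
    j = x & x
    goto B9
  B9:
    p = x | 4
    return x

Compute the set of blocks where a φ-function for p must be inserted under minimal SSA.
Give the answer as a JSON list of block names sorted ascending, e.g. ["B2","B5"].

Answer: ["B2", "B4", "B8"]

Working:
idom tree: B1←B0 B2←B0 B3←B2 B4←B0 B5←B3 B6←B5 B7←B6 B8←B3 B9←B8
Dom at joins:
  B2: preds {B0,B7}: {B0} ∩ {B0,B2,B3,B5,B6,B7} = {B0}; idom=B0
  B4: preds {B0,B2}: {B0} ∩ {B0,B2} = {B0}; idom=B0
  B8: preds {B3,B7}: {B0,B2,B3} ∩ {B0,B2,B3,B5,B6,B7} = {B0,B2,B3}; idom=B3

DF walk-up:
  B2←B0: walk · to B0
  B2←B7: walk B7→B6→B5→B3→B2 to B0
  B4←B0: walk · to B0
  B4←B2: walk B2 to B0
  B8←B3: walk · to B3
  B8←B7: walk B7→B6→B5 to B3
  DF(B0)=∅
  DF(B1)=∅
  DF(B2)={B2,B4}
  DF(B3)={B2}
  DF(B4)=∅
  DF(B5)={B2,B8}
  DF(B6)={B2,B8}
  DF(B7)={B2,B8}
  DF(B8)=∅
  DF(B9)=∅

φ for p: defs {B1,B2,B3,B4,B5,B7,B9}
  DF⁺ = {B2,B4,B8}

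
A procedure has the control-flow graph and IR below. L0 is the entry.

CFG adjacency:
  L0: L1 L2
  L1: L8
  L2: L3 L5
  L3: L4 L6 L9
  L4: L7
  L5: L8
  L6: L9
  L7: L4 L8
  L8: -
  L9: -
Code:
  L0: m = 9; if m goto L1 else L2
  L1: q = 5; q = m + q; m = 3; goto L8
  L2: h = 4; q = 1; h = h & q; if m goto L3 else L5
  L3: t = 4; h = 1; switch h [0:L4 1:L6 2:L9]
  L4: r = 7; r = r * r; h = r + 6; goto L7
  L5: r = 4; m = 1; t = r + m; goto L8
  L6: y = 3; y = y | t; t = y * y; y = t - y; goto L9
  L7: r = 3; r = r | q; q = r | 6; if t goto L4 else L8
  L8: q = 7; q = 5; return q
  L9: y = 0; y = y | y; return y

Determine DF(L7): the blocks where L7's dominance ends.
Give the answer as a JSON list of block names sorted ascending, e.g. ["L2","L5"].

idom tree: L1←L0 L2←L0 L3←L2 L4←L3 L5←L2 L6←L3 L7←L4 L8←L0 L9←L3
Dom at joins:
  L4: preds {L3,L7}: {L0,L2,L3} ∩ {L0,L2,L3,L4,L7} = {L0,L2,L3}; idom=L3
  L8: preds {L1,L5,L7}: {L0,L1} ∩ {L0,L2,L5} ∩ {L0,L2,L3,L4,L7} = {L0}; idom=L0
  L9: preds {L3,L6}: {L0,L2,L3} ∩ {L0,L2,L3,L6} = {L0,L2,L3}; idom=L3

DF walk-up:
  L4←L3: walk · to L3
  L4←L7: walk L7→L4 to L3
  L8←L1: walk L1 to L0
  L8←L5: walk L5→L2 to L0
  L8←L7: walk L7→L4→L3→L2 to L0
  L9←L3: walk · to L3
  L9←L6: walk L6 to L3
  DF(L0)=∅
  DF(L1)={L8}
  DF(L2)={L8}
  DF(L3)={L8}
  DF(L4)={L4,L8}
  DF(L5)={L8}
  DF(L6)={L9}
  DF(L7)={L4,L8}
  DF(L8)=∅
  DF(L9)=∅

DF(L7) = ["L4", "L8"]

Answer: ["L4", "L8"]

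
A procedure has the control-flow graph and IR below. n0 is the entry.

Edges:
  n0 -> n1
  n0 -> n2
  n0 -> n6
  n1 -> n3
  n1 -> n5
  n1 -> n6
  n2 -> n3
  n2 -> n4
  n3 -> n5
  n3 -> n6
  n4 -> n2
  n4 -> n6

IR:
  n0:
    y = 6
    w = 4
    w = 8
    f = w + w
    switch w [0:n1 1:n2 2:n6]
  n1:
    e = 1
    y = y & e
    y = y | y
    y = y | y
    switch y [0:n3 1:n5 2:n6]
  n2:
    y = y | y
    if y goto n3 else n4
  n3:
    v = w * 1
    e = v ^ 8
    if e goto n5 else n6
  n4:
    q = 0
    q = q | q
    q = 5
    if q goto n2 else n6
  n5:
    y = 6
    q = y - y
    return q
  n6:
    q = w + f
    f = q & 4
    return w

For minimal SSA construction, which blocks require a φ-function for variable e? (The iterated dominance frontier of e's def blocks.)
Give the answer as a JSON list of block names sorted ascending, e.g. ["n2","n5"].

idom tree: n1←n0 n2←n0 n3←n0 n4←n2 n5←n0 n6←n0
Dom∩ at merges:
  n2: preds {n0,n4}: {n0} ∩ {n0,n2,n4} = {n0}; idom=n0
  n3: preds {n1,n2}: {n0,n1} ∩ {n0,n2} = {n0}; idom=n0
  n5: preds {n1,n3}: {n0,n1} ∩ {n0,n3} = {n0}; idom=n0
  n6: preds {n0,n1,n3,n4}: {n0} ∩ {n0,n1} ∩ {n0,n3} ∩ {n0,n2,n4} = {n0}; idom=n0

DF derivation:
  join n2 pred n0: · stop@n0
  join n2 pred n4: n4→n2 stop@n0
  join n3 pred n1: n1 stop@n0
  join n3 pred n2: n2 stop@n0
  join n5 pred n1: n1 stop@n0
  join n5 pred n3: n3 stop@n0
  join n6 pred n0: · stop@n0
  join n6 pred n1: n1 stop@n0
  join n6 pred n3: n3 stop@n0
  join n6 pred n4: n4→n2 stop@n0
  n0 → ∅
  n1 → {n3,n5,n6}
  n2 → {n2,n3,n6}
  n3 → {n5,n6}
  n4 → {n2,n6}
  n5 → ∅
  n6 → ∅

φ for e: defs {n1,n3}
  DF⁺ = {n3,n5,n6}

Answer: ["n3", "n5", "n6"]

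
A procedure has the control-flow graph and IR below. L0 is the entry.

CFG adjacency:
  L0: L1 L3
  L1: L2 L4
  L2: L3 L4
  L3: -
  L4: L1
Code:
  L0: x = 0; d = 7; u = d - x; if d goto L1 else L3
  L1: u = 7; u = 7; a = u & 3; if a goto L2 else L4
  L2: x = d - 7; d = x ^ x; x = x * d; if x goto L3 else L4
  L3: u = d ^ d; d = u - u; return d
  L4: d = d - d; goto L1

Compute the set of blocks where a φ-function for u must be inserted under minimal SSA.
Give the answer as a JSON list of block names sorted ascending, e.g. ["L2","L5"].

Answer: ["L1", "L3"]

Derivation:
idom tree: L1←L0 L2←L1 L3←L0 L4←L1
Join-block Dom:
  L1: preds {L0,L4}: {L0} ∩ {L0,L1,L4} = {L0}; idom=L0
  L3: preds {L0,L2}: {L0} ∩ {L0,L1,L2} = {L0}; idom=L0
  L4: preds {L1,L2}: {L0,L1} ∩ {L0,L1,L2} = {L0,L1}; idom=L1

Frontier:
  join L1 pred L0: · stop@L0
  join L1 pred L4: L4→L1 stop@L0
  join L3 pred L0: · stop@L0
  join L3 pred L2: L2→L1 stop@L0
  join L4 pred L1: · stop@L1
  join L4 pred L2: L2 stop@L1
  L0: DF=∅
  L1: DF={L1,L3}
  L2: DF={L3,L4}
  L3: DF=∅
  L4: DF={L1}

φ for u: defs {L0,L1,L3}
  DF⁺ = {L1,L3}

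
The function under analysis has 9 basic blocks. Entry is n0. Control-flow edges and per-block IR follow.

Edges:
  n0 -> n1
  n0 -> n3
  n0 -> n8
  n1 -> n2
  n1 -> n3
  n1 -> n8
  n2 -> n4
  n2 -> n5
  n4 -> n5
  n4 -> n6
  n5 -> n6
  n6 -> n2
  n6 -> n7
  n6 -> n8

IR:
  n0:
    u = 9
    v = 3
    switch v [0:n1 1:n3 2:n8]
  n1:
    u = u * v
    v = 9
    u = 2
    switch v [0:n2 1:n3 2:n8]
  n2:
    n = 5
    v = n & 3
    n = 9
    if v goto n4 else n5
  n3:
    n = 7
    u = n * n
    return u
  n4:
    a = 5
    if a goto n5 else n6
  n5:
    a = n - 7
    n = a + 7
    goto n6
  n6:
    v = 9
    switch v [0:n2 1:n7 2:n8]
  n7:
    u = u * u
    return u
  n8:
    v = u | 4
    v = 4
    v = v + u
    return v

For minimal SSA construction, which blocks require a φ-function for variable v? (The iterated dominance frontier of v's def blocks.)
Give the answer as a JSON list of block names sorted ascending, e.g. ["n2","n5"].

idom tree: n1←n0 n2←n1 n3←n0 n4←n2 n5←n2 n6←n2 n7←n6 n8←n0
Dom at joins:
  n2: preds {n1,n6}: {n0,n1} ∩ {n0,n1,n2,n6} = {n0,n1}; idom=n1
  n3: preds {n0,n1}: {n0} ∩ {n0,n1} = {n0}; idom=n0
  n5: preds {n2,n4}: {n0,n1,n2} ∩ {n0,n1,n2,n4} = {n0,n1,n2}; idom=n2
  n6: preds {n4,n5}: {n0,n1,n2,n4} ∩ {n0,n1,n2,n5} = {n0,n1,n2}; idom=n2
  n8: preds {n0,n1,n6}: {n0} ∩ {n0,n1} ∩ {n0,n1,n2,n6} = {n0}; idom=n0

DF derivation:
  n2←n1: walk · to n1
  n2←n6: walk n6→n2 to n1
  n3←n0: walk · to n0
  n3←n1: walk n1 to n0
  n5←n2: walk · to n2
  n5←n4: walk n4 to n2
  n6←n4: walk n4 to n2
  n6←n5: walk n5 to n2
  n8←n0: walk · to n0
  n8←n1: walk n1 to n0
  n8←n6: walk n6→n2→n1 to n0
  DF(n0)=∅
  DF(n1)={n3,n8}
  DF(n2)={n2,n8}
  DF(n3)=∅
  DF(n4)={n5,n6}
  DF(n5)={n6}
  DF(n6)={n2,n8}
  DF(n7)=∅
  DF(n8)=∅

φ for v: defs {n0,n1,n2,n6,n8}
  DF⁺ = {n2,n3,n8}

Answer: ["n2", "n3", "n8"]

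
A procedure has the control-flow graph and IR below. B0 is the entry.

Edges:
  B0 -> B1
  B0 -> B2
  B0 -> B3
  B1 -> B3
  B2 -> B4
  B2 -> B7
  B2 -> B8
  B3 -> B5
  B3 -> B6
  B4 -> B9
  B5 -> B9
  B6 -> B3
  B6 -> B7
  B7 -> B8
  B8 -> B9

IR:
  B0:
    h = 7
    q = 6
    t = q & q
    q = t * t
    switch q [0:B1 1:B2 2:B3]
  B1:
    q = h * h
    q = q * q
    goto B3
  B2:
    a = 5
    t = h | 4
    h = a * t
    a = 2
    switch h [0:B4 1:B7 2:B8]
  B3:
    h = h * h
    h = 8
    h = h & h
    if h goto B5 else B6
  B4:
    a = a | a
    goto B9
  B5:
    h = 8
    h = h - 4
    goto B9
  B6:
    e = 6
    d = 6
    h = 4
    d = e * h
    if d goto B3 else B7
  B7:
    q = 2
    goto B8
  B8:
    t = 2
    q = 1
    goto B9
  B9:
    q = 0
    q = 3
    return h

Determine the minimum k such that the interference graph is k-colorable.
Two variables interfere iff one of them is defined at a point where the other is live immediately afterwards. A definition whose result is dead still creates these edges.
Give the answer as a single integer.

Per-block:
  B0: {h,q,t} / ∅
  B1: {q} / {h}
  B2: {a,h,t} / {h}
  B3: {h} / {h}
  B4: {a} / {a}
  B5: {h} / ∅
  B6: {d,e,h} / ∅
  B7: {q} / ∅
  B8: {q,t} / ∅
  B9: {q} / {h}

Backward fixpoint:
  live B0: ∅→{h}
  live B1: {h}→{h}
  live B2: {h}→{a,h}
  live B3: {h}→∅
  live B4: {a,h}→{h}
  live B5: ∅→{h}
  live B6: ∅→{h}
  live B7: {h}→{h}
  live B8: {h}→{h}
  live B9: {h}→∅

Conflict graph:
  a↔{h,t}
  d↔{e,h}
  e↔{d,h}
  h↔{a,d,e,q,t}
  q↔{h}
  t↔{a,h}

Chromatic number:
  lower bound: {a,h,t} mutually conflict ⇒ χ ≥ 3
  3-colouring: r0={h}  r1={a,d,q}  r2={e,t}
  χ = 3

Answer: 3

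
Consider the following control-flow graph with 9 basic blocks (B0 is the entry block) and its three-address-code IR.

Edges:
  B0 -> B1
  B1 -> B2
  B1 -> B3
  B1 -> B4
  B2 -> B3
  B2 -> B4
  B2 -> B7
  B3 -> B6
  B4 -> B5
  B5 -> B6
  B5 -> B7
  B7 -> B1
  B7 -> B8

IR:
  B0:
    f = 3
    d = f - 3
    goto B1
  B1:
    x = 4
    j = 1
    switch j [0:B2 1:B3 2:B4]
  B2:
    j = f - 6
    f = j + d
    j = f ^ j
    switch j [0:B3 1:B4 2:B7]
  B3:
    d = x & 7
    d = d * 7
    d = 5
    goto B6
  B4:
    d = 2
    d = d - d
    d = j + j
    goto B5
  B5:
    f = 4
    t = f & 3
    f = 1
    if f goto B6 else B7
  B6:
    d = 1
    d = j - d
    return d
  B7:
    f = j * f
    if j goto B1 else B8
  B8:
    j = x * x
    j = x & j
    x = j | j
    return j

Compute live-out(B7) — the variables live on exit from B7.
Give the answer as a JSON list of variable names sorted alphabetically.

Answer: ["d", "f", "x"]

Derivation:
Per-block:
  B0: def={d,f} ue=∅
  B1: def={j,x} ue=∅
  B2: def={f,j} ue={d,f}
  B3: def={d} ue={x}
  B4: def={d} ue={j}
  B5: def={f,t} ue=∅
  B6: def={d} ue={j}
  B7: def={f} ue={f,j}
  B8: def={j,x} ue={x}

Liveness:
  B0: in=∅ out={d,f}
  B1: in={d,f} out={d,f,j,x}
  B2: in={d,f,x} out={d,f,j,x}
  B3: in={j,x} out={j}
  B4: in={j,x} out={d,j,x}
  B5: in={d,j,x} out={d,f,j,x}
  B6: in={j} out=∅
  B7: in={d,f,j,x} out={d,f,x}
  B8: in={x} out=∅

live-out(B7) = ["d", "f", "x"]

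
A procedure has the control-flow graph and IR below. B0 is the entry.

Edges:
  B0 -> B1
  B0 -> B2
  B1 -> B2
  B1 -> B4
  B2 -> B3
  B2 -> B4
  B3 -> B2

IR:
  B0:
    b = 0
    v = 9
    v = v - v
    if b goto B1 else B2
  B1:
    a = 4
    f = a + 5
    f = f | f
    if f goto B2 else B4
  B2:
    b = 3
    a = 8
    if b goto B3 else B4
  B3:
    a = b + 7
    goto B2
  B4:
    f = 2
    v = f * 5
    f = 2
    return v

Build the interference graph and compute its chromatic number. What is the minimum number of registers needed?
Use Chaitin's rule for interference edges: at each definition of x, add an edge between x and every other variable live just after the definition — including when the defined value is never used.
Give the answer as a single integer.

Block summaries:
  B0: {b,v} / ∅
  B1: {a,f} / ∅
  B2: {a,b} / ∅
  B3: {a} / {b}
  B4: {f,v} / ∅

Backward fixpoint:
  B0: in=∅ out=∅
  B1: in=∅ out=∅
  B2: in=∅ out={b}
  B3: in={b} out=∅
  B4: in=∅ out=∅

Interfere edges:
  a — {b}
  b — {a,v}
  f — {v}
  v — {b,f}

Colouring:
  {a,b} pairwise interfere (2-clique) ⇒ χ ≥ 2
  assign a→c1 b→c0 f→c0 v→c1 — no edge inside a register ⇒ χ ≤ 2
  χ = 2

Answer: 2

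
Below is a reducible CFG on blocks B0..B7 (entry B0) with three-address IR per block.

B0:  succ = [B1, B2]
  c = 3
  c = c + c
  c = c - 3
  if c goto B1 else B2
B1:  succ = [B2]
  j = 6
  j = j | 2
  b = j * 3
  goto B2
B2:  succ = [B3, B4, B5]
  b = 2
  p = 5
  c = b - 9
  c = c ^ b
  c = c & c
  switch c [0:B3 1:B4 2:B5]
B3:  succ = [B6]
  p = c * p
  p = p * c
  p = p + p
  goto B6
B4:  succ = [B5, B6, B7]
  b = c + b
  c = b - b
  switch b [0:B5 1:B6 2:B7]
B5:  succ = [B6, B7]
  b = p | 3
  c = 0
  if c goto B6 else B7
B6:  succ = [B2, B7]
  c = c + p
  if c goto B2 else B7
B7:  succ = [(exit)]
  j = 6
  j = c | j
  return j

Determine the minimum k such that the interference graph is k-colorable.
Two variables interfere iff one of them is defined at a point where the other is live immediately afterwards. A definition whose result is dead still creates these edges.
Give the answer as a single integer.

Answer: 3

Working:
Per-block:
  B0: def={c} ue=∅
  B1: def={b,j} ue=∅
  B2: def={b,c,p} ue=∅
  B3: def={p} ue={c,p}
  B4: def={b,c} ue={b,c}
  B5: def={b,c} ue={p}
  B6: def={c} ue={c,p}
  B7: def={j} ue={c}

Live sets:
  B0: in=∅ out=∅
  B1: in=∅ out=∅
  B2: in=∅ out={b,c,p}
  B3: in={c,p} out={c,p}
  B4: in={b,c,p} out={c,p}
  B5: in={p} out={c,p}
  B6: in={c,p} out={c}
  B7: in={c} out=∅

Interference:
  b: {c,p}
  c: {b,j,p}
  j: {c}
  p: {b,c}

Colouring:
  {b,c,p} pairwise interfere (3-clique) ⇒ χ ≥ 3
  assign b→c1 c→c0 j→c1 p→c2 — no edge inside a register ⇒ χ ≤ 3
  χ = 3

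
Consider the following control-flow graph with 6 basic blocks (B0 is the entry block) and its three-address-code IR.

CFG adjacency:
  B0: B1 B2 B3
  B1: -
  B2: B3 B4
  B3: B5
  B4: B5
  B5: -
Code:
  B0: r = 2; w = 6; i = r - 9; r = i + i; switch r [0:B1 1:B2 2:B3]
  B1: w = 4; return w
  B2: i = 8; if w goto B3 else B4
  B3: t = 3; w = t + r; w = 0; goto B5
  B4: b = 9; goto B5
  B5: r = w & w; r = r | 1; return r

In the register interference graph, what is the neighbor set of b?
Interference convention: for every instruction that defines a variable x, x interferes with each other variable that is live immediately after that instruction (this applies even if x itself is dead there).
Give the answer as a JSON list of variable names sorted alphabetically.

Answer: ["w"]

Working:
def/use:
  B0 def {i,r,w} use ∅
  B1 def {w} use ∅
  B2 def {i} use {w}
  B3 def {t,w} use {r}
  B4 def {b} use ∅
  B5 def {r} use {w}

Liveness:
  live B0: ∅→{r,w}
  live B1: ∅→∅
  live B2: {r,w}→{r,w}
  live B3: {r}→{w}
  live B4: {w}→{w}
  live B5: {w}→∅

Interfere edges:
  b — {w}
  i — {r,w}
  r — {i,t,w}
  t — {r}
  w — {b,i,r}

N(b) = ["w"]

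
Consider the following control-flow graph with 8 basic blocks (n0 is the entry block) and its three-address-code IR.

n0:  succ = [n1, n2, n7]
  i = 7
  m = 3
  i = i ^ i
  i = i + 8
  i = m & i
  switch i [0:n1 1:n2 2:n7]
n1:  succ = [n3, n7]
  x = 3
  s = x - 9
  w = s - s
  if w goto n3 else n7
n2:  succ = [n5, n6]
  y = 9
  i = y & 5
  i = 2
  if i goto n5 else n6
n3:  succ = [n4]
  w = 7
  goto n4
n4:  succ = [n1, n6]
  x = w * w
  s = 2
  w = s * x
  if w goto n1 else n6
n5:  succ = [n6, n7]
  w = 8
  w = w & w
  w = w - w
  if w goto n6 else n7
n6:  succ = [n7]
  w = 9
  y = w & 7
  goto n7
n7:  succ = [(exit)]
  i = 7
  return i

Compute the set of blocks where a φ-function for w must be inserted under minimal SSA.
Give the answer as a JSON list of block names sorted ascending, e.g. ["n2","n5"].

idom tree: n1←n0 n2←n0 n3←n1 n4←n3 n5←n2 n6←n0 n7←n0
Dom∩ at merges:
  n1: preds {n0,n4}: {n0} ∩ {n0,n1,n3,n4} = {n0}; idom=n0
  n6: preds {n2,n4,n5}: {n0,n2} ∩ {n0,n1,n3,n4} ∩ {n0,n2,n5} = {n0}; idom=n0
  n7: preds {n0,n1,n5,n6}: {n0} ∩ {n0,n1} ∩ {n0,n2,n5} ∩ {n0,n6} = {n0}; idom=n0

Frontier:
  join n1 pred n0: · stop@n0
  join n1 pred n4: n4→n3→n1 stop@n0
  join n6 pred n2: n2 stop@n0
  join n6 pred n4: n4→n3→n1 stop@n0
  join n6 pred n5: n5→n2 stop@n0
  join n7 pred n0: · stop@n0
  join n7 pred n1: n1 stop@n0
  join n7 pred n5: n5→n2 stop@n0
  join n7 pred n6: n6 stop@n0
  DF(n0)=∅
  DF(n1)={n1,n6,n7}
  DF(n2)={n6,n7}
  DF(n3)={n1,n6}
  DF(n4)={n1,n6}
  DF(n5)={n6,n7}
  DF(n6)={n7}
  DF(n7)=∅

φ for w: defs {n1,n3,n4,n5,n6}
  DF⁺ = {n1,n6,n7}

Answer: ["n1", "n6", "n7"]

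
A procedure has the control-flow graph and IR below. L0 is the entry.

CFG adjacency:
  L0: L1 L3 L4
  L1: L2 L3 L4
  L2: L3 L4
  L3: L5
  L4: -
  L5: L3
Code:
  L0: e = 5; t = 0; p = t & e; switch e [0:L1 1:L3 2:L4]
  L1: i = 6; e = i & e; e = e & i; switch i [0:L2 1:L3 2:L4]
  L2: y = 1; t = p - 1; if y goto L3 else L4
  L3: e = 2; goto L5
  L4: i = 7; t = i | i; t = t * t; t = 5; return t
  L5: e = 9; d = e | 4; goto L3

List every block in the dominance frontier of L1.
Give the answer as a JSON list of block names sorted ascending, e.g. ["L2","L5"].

Answer: ["L3", "L4"]

Derivation:
idom tree: L1←L0 L2←L1 L3←L0 L4←L0 L5←L3
Dom∩ at merges:
  L3: preds {L0,L1,L2,L5}: {L0} ∩ {L0,L1} ∩ {L0,L1,L2} ∩ {L0,L3,L5} = {L0}; idom=L0
  L4: preds {L0,L1,L2}: {L0} ∩ {L0,L1} ∩ {L0,L1,L2} = {L0}; idom=L0

DF derivation:
  L3←L0: walk · to L0
  L3←L1: walk L1 to L0
  L3←L2: walk L2→L1 to L0
  L3←L5: walk L5→L3 to L0
  L4←L0: walk · to L0
  L4←L1: walk L1 to L0
  L4←L2: walk L2→L1 to L0
  L0 → ∅
  L1 → {L3,L4}
  L2 → {L3,L4}
  L3 → {L3}
  L4 → ∅
  L5 → {L3}

DF(L1) = ["L3", "L4"]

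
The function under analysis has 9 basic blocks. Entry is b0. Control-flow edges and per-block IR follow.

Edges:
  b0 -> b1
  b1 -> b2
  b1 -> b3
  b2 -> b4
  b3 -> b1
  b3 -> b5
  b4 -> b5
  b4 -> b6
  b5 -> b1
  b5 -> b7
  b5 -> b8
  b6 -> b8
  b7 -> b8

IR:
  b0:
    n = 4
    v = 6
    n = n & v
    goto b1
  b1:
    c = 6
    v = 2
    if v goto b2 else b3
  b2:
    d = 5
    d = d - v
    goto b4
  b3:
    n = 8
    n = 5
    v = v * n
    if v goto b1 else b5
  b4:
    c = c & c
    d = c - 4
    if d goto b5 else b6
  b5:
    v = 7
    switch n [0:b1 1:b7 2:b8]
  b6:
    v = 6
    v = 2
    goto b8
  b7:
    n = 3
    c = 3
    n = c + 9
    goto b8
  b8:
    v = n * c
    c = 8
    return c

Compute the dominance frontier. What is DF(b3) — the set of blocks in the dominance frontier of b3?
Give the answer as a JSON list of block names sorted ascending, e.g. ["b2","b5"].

idom tree: b1←b0 b2←b1 b3←b1 b4←b2 b5←b1 b6←b4 b7←b5 b8←b1
Dom at joins:
  b1: preds {b0,b3,b5}: {b0} ∩ {b0,b1,b3} ∩ {b0,b1,b5} = {b0}; idom=b0
  b5: preds {b3,b4}: {b0,b1,b3} ∩ {b0,b1,b2,b4} = {b0,b1}; idom=b1
  b8: preds {b5,b6,b7}: {b0,b1,b5} ∩ {b0,b1,b2,b4,b6} ∩ {b0,b1,b5,b7} = {b0,b1}; idom=b1

Frontier:
  b1←b0: walk · to b0
  b1←b3: walk b3→b1 to b0
  b1←b5: walk b5→b1 to b0
  b5←b3: walk b3 to b1
  b5←b4: walk b4→b2 to b1
  b8←b5: walk b5 to b1
  b8←b6: walk b6→b4→b2 to b1
  b8←b7: walk b7→b5 to b1
  b0: DF=∅
  b1: DF={b1}
  b2: DF={b5,b8}
  b3: DF={b1,b5}
  b4: DF={b5,b8}
  b5: DF={b1,b8}
  b6: DF={b8}
  b7: DF={b8}
  b8: DF=∅

DF(b3) = ["b1", "b5"]

Answer: ["b1", "b5"]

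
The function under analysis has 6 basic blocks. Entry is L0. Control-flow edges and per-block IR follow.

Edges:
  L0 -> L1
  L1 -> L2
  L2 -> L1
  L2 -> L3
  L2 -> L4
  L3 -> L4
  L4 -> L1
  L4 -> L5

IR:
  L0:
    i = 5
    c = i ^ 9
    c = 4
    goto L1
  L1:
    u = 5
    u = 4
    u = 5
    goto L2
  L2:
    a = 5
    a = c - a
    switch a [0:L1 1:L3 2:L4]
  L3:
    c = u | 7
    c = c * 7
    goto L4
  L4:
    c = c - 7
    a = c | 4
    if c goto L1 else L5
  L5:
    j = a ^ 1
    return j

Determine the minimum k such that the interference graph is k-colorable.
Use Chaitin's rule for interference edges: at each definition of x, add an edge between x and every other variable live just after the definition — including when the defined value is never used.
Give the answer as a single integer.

Answer: 3

Working:
def/use:
  L0: {c,i} / ∅
  L1: {u} / ∅
  L2: {a} / {c}
  L3: {c} / {u}
  L4: {a,c} / {c}
  L5: {j} / {a}

Live sets:
  live L0: ∅→{c}
  live L1: {c}→{c,u}
  live L2: {c,u}→{c,u}
  live L3: {u}→{c}
  live L4: {c}→{a,c}
  live L5: {a}→∅

Interfere edges:
  a — {c,u}
  c — {a,u}
  i — ∅
  j — ∅
  u — {a,c}

Chromatic number:
  {a,c,u} pairwise interfere (3-clique) ⇒ χ ≥ 3
  assign a→r0 c→r1 i→r0 j→r0 u→r2 — no edge inside a register ⇒ χ ≤ 3
  χ = 3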